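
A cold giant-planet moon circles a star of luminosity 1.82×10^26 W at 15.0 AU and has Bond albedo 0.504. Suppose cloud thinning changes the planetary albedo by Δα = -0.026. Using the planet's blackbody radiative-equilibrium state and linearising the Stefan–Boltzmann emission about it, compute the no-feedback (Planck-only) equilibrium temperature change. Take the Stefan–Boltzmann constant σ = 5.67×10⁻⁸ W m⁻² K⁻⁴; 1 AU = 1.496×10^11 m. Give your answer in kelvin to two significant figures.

Orbital distance: d = 15.0 AU = 2.244×10^12 m.
Spreading L over a sphere of radius d: S = 1.82×10^26/(4π·2.24×10^12²) = 2.876 W m⁻².
Reference equilibrium: T_e = [S(1−α)/(4σ)]^(1/4) = 50.08 K.
The change in absorbed flux is Δ[S(1−α)/4] = −SΔα/4 = 0.01870 W m⁻².
Planck response: λ_P = 4σT_e³ = 4·5.67×10⁻⁸·(50.08)³ = 0.02849 W m⁻²/K.
Hence the no-feedback warming is ΔF/(4σT_e³) = 0.656 K.

0.66 K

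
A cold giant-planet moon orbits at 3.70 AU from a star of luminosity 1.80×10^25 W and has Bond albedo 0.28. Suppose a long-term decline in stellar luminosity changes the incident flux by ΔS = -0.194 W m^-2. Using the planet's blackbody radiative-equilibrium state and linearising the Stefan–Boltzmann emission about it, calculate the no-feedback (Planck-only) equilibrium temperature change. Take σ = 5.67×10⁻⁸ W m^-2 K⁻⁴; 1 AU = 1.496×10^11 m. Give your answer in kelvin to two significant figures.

d = 3.70 × 1.496×10^11 m = 5.535×10^11 m.
Flux at the orbit: S = L/(4πd²) = 1.80×10^25/(4π·(5.54×10^11)²) = 4.675 W m^-2.
Unperturbed T_e = [4.675·(1−0.28)/(4σ)]^¼ = 62.07 K.
Only a fraction (1−α) is absorbed and it's spread over 4πR², so ΔF = (1−α)ΔS/4 = -0.03492 W m^-2.
The Planck feedback parameter is 4σT_e³ = 0.05423 W m^-2/K.
So ΔT₀ = -0.03492/0.05423 = -0.644 K.

-0.64 K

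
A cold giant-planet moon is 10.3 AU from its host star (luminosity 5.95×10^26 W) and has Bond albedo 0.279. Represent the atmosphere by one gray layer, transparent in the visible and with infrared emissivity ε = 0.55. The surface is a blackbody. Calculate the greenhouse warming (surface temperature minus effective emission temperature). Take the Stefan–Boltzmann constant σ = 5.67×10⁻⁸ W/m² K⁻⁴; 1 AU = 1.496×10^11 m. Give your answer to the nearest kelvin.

d = 10.3 × 1.496×10^11 m = 1.541×10^12 m.
S = L/(4πd²) = 19.94 W/m².
The planet radiates to space at T_e = [S(1−α)/(4σ)]^(1/4) = 89.23 K.
Surface balance with a leaky layer gives σT_s⁴ = σT_e⁴·2/(2−ε), so T_s = T_e·[2/(2−0.55)]^(1/4) = 96.70 K.
Greenhouse warming: T_s − T_e = 7.470 K.

7 K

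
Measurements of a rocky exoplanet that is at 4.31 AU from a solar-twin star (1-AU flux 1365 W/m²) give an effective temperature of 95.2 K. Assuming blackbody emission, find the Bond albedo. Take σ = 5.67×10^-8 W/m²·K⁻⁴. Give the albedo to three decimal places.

0.746

Irradiance scales as 1/d², so S = 1365 W/m² × (1/4.31)² = 73.48 W/m².
Energy balance: S(1−α)/4 = σT⁴, so 1−α = 4σT⁴/S.
4σT⁴ = 4·5.67×10⁻⁸·(95.2)⁴ = 18.63 W/m².
Hence α = 1 − 18.63/73.48 = 0.7465.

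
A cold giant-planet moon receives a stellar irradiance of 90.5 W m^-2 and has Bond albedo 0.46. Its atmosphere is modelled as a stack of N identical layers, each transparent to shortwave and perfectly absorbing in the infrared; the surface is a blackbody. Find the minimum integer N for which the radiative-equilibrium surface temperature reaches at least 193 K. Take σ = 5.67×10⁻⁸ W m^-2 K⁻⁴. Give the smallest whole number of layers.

6

OLR = S(1−α)/4 = 12.22 W m^-2; the top layer radiates at T_e = 121.2 K.
Since T_s⁴ = (N+1)T_e⁴, we need N ≥ (T_s/T_e)⁴ − 1 = 5.439.
Rounding up, N = 6.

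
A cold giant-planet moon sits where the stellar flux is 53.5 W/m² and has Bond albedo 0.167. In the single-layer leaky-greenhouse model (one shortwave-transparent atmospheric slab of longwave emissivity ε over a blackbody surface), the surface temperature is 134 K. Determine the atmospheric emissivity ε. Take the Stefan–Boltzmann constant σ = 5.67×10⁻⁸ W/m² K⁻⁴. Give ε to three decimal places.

0.781

Effective temperature: T_e = [S(1−α)/(4σ)]^(1/4) = 118.4 K.
T_s⁴ = T_e⁴·2/(2−ε) → ε = 2 − 2(T_e/T_s)⁴ = 2 − 2·(118.4/134)⁴ = 0.7811.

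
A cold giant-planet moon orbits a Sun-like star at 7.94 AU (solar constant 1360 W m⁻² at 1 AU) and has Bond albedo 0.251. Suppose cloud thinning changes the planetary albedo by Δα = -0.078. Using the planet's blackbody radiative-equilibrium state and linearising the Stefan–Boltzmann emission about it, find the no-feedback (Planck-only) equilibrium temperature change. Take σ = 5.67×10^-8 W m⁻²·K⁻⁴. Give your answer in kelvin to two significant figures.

Irradiance scales as 1/d², so S = 1360 W m⁻² × (1/7.94)² = 21.57 W m⁻².
Reference equilibrium: T_e = [S(1−α)/(4σ)]^(1/4) = 91.87 K.
ΔF = −(S/4)Δα = −(21.57/4)×(-0.078) = 0.4207 W m⁻².
Linearising σT⁴ gives d(σT⁴)/dT = 4σT_e³ = 0.1759 W m⁻² per K.
ΔT₀ = ΔF/λ_P = 0.4207/0.1759 = 2.39 K.

2.4 K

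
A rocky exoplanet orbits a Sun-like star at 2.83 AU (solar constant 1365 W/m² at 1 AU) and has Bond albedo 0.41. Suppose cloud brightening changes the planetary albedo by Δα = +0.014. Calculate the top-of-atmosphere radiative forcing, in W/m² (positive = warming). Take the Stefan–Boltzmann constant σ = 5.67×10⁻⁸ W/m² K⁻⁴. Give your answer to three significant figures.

-0.597 W/m²

By the inverse-square law, S = 1365/2.83² = 170.4 W/m².
The change in absorbed flux is Δ[S(1−α)/4] = −SΔα/4 = -0.5965 W/m².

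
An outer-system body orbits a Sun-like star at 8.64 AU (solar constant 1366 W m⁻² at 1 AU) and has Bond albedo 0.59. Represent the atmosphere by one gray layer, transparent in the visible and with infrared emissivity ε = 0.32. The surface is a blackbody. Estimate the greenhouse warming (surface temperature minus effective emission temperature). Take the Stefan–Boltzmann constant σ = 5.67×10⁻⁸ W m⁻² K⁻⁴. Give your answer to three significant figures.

3.38 kelvin

By the inverse-square law, S = 1366/8.64² = 18.30 W m⁻².
The planet radiates to space at T_e = [S(1−α)/(4σ)]^(1/4) = 75.84 K.
The surface balance (absorbed SW + ε·downward IR = σT_s⁴) with T_a⁴ = T_s⁴/2 reduces to T_s = T_e·[2/(2−ε)]^¼ = 79.22 K.
T_s − T_e = 79.22 − 75.84 = 3.379 K.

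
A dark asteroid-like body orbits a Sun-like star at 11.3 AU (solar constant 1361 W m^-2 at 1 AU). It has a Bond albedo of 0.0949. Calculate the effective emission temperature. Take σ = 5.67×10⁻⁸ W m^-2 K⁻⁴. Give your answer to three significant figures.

80.8 kelvin

By the inverse-square law, S = 1361/11.3² = 10.66 W m^-2.
The planet absorbs (1−α)S over its disc πR² and re-emits over 4πR², so the mean absorbed flux is (1−0.0949)·10.66/4 = 2.412 W m^-2.
Balancing against σT⁴: T = (2.412/5.67×10⁻⁸)^(1/4) = 80.76 K.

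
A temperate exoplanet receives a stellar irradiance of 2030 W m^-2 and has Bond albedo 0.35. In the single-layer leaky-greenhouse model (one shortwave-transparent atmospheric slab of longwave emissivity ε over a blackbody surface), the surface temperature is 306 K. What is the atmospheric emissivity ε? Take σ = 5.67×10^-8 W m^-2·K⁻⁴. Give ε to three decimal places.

TOA balance gives T_e = 276.2 K.
Since (2−ε)/2 = (T_e/T_s)⁴ = 0.6636, ε = 0.6729.

0.673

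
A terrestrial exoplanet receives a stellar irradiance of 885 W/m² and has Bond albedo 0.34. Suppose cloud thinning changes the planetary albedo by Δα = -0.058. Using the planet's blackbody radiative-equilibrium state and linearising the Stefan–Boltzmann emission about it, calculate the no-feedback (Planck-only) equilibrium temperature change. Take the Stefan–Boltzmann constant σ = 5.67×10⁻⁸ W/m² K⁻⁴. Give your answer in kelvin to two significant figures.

The baseline emission temperature is T_e = 225.3 K.
The change in absorbed flux is Δ[S(1−α)/4] = −SΔα/4 = 12.83 W/m².
Planck response: λ_P = 4σT_e³ = 4·5.67×10⁻⁸·(225.3)³ = 2.593 W/m²/K.
Hence the no-feedback warming is ΔF/(4σT_e³) = 4.95 K.

4.9 K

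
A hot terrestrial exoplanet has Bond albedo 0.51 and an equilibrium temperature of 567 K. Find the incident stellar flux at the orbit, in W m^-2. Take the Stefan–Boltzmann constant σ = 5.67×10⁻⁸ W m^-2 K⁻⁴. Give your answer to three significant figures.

Invert the energy balance for S: S = 4σT⁴/(1−α).
The emitted flux is σT⁴ = 5860 W m^-2.
So S = 4×5860/(1−0.51) = 47840 W m^-2.

47800 W m^-2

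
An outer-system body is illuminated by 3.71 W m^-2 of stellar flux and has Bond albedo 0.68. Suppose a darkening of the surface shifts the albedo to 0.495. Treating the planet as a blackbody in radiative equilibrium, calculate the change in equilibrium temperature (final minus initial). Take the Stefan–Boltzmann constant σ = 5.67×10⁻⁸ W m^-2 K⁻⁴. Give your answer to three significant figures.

5.78 K

Before: T₁ = [3.710·0.32/(4σ)]^(1/4) = 47.83 K.
Final:   T₂ = [S(1−0.495)/(4σ)]^(1/4) = 53.61 K.
ΔT = T₂ − T₁ = 5.779 K.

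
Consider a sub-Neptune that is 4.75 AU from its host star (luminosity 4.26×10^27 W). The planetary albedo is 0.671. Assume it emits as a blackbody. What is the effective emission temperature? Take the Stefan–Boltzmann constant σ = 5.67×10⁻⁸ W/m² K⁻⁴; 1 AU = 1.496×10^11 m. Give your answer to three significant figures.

d = 4.75 × 1.496×10^11 m = 7.106×10^11 m.
Flux at the orbit: S = L/(4πd²) = 4.26×10^27/(4π·(7.11×10^11)²) = 671.4 W/m².
The planet absorbs (1−α)S over its disc πR² and re-emits over 4πR², so the mean absorbed flux is (1−0.671)·671.4/4 = 55.22 W/m².
Balancing against σT⁴: T = (55.22/5.67×10⁻⁸)^(1/4) = 176.7 K.

177 K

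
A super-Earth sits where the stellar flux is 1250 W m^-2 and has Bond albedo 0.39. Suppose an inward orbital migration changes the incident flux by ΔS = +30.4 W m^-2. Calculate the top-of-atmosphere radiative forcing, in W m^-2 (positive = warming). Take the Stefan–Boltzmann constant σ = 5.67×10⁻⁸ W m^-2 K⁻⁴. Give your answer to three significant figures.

4.64 W m^-2

TOA radiative forcing: ΔF = (1−α)ΔS/4 = 0.61·(+30.4)/4 = 4.636 W m^-2.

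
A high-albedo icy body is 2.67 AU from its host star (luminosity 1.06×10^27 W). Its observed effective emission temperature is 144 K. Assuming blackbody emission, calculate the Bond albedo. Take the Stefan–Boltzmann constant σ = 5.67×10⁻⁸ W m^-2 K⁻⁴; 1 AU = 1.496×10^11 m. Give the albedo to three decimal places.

Orbital distance: d = 2.67 AU = 3.994×10^11 m.
Flux at the orbit: S = L/(4πd²) = 1.06×10^27/(4π·(3.99×10^11)²) = 528.7 W m^-2.
Energy balance: S(1−α)/4 = σT⁴, so 1−α = 4σT⁴/S.
4σT⁴ = 4·5.67×10⁻⁸·(144)⁴ = 97.52 W m^-2.
1−α = 97.52/528.7 = 0.1845, so α = 0.8155.

0.816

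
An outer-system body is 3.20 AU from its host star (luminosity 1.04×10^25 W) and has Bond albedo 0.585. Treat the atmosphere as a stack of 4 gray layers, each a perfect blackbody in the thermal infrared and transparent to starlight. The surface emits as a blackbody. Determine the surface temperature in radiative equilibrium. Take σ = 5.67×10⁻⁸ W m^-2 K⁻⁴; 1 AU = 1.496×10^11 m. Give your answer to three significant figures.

75.8 K

Orbital distance: d = 3.20 AU = 4.787×10^11 m.
Spreading L over a sphere of radius d: S = 1.04×10^25/(4π·4.79×10^11²) = 3.611 W m^-2.
OLR = S(1−α)/4 = 0.3747 W m^-2; the top layer radiates at T_e = 50.70 K.
Layer-by-layer balance gives σT_s⁴ = (N+1)σT_e⁴, so T_s = 5^¼·50.70 = 75.82 K.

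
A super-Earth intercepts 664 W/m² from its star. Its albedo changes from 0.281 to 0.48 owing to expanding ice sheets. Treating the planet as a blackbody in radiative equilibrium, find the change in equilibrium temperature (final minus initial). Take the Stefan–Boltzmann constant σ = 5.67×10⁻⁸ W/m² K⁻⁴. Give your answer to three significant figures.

-16.7 K

Before: T₁ = [664.0·0.719/(4σ)]^(1/4) = 214.2 K.
Final:   T₂ = [S(1−0.48)/(4σ)]^(1/4) = 197.5 K.
Change: 197.5 − 214.2 = -16.67 K.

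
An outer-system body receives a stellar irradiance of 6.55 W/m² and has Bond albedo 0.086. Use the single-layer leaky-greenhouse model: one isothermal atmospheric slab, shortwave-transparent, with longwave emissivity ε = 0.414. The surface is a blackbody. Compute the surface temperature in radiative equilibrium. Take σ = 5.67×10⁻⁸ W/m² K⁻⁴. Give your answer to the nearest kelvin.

At the top of the atmosphere, σT_e⁴ = S(1−α)/4 = 1.497 W/m², giving T_e = 71.68 K.
Surface balance with a leaky layer gives σT_s⁴ = σT_e⁴·2/(2−ε), so T_s = T_e·[2/(2−0.414)]^(1/4) = 75.96 K.

76 K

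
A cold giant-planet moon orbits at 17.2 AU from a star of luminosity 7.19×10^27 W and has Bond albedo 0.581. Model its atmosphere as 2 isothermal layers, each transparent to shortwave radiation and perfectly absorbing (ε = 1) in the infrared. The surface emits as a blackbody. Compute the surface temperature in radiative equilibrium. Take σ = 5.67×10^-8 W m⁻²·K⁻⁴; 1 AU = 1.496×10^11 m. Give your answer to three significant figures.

Orbital distance: d = 17.2 AU = 2.573×10^12 m.
S = L/(4πd²) = 86.42 W m⁻².
The effective emission temperature is T_e = [S(1−α)/(4σ)]^¼ = 112.4 K.
For an N-layer opaque stack, T_s⁴ = (N+1)T_e⁴, hence T_s = (3)^(1/4)×112.4 K = 147.9 K.

148 K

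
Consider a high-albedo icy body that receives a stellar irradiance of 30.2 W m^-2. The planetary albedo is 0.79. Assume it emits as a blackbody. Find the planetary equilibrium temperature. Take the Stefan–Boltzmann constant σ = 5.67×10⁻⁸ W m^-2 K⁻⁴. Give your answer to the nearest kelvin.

Absorbed flux (global mean): S(1−α)/4 = 30.20·0.21/4 = 1.585 W m^-2.
In equilibrium σT⁴ equals this, so T = 72.72 K.

73 kelvin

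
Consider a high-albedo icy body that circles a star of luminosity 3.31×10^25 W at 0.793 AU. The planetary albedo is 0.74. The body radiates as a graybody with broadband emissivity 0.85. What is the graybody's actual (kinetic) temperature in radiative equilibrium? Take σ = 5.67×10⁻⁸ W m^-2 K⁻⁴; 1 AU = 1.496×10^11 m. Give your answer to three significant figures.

126 K

Orbital distance: d = 0.793 AU = 1.186×10^11 m.
Flux at the orbit: S = L/(4πd²) = 3.31×10^25/(4π·(1.19×10^11)²) = 187.2 W m^-2.
Absorbed flux (global mean): S(1−α)/4 = 187.2·0.26/4 = 12.17 W m^-2.
Equating to εσT⁴ with ε = 0.85: T = (12.17/0.85σ)^(1/4) = 126.0 K.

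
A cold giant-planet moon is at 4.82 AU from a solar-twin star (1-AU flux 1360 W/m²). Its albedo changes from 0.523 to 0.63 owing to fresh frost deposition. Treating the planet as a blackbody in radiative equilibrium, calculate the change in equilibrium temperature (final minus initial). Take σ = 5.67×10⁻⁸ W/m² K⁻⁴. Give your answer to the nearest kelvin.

-6 kelvin

Flux at the orbit: S = 1360/(4.82)² = 58.54 W/m².
Before: T₁ = [58.54·0.477/(4σ)]^(1/4) = 105.3 K.
Final:   T₂ = [S(1−0.63)/(4σ)]^(1/4) = 98.86 K.
Change: 98.86 − 105.3 = -6.481 K.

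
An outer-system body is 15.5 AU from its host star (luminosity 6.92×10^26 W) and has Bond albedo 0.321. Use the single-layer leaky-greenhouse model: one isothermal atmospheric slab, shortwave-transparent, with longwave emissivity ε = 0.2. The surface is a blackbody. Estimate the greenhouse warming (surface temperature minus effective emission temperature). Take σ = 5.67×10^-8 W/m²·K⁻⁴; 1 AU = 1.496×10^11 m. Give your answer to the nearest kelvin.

2 K

d = 15.5 × 1.496×10^11 m = 2.319×10^12 m.
S = L/(4πd²) = 10.24 W/m².
Effective emission temperature (TOA balance): σT_e⁴ = S(1−α)/4 = 1.739 W/m² → T_e = 74.41 K.
Surface balance with a leaky layer gives σT_s⁴ = σT_e⁴·2/(2−ε), so T_s = T_e·[2/(2−0.2)]^(1/4) = 76.40 K.
T_s − T_e = 76.40 − 74.41 = 1.986 K.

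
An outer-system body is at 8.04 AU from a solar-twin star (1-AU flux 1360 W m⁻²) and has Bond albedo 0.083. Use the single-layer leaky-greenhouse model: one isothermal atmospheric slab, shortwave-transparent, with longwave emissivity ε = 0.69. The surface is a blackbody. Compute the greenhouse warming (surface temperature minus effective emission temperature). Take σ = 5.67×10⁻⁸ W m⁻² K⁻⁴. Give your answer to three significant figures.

Irradiance scales as 1/d², so S = 1360 W m⁻² × (1/8.04)² = 21.04 W m⁻².
Effective emission temperature (TOA balance): σT_e⁴ = S(1−α)/4 = 4.823 W m⁻² → T_e = 96.04 K.
For a single slab of emissivity ε, T_s⁴ = 2T_e⁴/(2−ε); thus T_s = 96.04·(1.527)^(1/4) = 106.8 K.
T_s − T_e = 106.8 − 96.04 = 10.72 K.

10.7 kelvin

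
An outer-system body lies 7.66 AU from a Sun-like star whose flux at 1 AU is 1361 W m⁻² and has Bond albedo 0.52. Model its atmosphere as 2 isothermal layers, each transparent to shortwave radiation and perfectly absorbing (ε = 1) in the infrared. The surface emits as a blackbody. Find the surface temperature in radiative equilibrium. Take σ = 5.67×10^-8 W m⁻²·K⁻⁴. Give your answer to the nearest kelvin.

Irradiance scales as 1/d², so S = 1361 W m⁻² × (1/7.66)² = 23.20 W m⁻².
OLR = S(1−α)/4 = 2.783 W m⁻²; the top layer radiates at T_e = 83.70 K.
With N = 2 opaque layers, T_s = (N+1)^(1/4)·T_e = 3^(1/4)·83.70 = 110.2 K.

110 kelvin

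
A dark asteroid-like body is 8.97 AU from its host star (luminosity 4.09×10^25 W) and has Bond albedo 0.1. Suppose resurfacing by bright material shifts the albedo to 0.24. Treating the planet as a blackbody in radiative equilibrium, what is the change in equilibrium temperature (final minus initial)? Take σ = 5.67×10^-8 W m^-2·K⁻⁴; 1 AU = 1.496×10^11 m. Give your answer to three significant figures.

-2.14 K

d = 8.97 × 1.496×10^11 m = 1.342×10^12 m.
Spreading L over a sphere of radius d: S = 4.09×10^25/(4π·1.34×10^12²) = 1.807 W m^-2.
Initial: T₁ = [S(1−0.1)/(4σ)]^(1/4) = 51.75 K.
After:  T₂ = [1.807·0.76/(4σ)]^(1/4) = 49.61 K.
Change: 49.61 − 51.75 = -2.142 K.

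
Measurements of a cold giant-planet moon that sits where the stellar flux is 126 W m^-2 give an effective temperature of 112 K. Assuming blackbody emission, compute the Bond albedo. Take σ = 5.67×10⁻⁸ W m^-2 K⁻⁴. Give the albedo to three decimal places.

From σT⁴ = S(1−α)/4 we invert for α: 1−α = 4σT⁴/S.
4σT⁴ = 4·5.67×10⁻⁸·(112)⁴ = 35.69 W m^-2.
Hence α = 1 − 35.69/126.0 = 0.7168.

0.717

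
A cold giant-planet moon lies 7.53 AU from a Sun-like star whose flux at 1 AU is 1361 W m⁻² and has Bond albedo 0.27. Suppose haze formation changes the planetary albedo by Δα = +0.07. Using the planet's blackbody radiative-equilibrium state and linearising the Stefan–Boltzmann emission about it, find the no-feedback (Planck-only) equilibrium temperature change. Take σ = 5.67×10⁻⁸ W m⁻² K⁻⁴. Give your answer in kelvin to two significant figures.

By the inverse-square law, S = 1361/7.53² = 24.00 W m⁻².
Reference equilibrium: T_e = [S(1−α)/(4σ)]^(1/4) = 93.75 K.
TOA radiative forcing: ΔF = −S·Δα/4 = −24.00·(+0.07)/4 = -0.4201 W m⁻².
Linearising σT⁴ gives d(σT⁴)/dT = 4σT_e³ = 0.1869 W m⁻² per K.
ΔT₀ = ΔF/λ_P = -0.4201/0.1869 = -2.25 K.

-2.2 K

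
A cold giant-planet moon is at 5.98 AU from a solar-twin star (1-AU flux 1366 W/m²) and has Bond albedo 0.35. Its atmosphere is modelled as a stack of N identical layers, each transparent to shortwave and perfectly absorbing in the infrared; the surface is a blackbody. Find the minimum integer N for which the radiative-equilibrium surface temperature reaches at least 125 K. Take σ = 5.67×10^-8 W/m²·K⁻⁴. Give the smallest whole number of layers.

2

Flux at the orbit: S = 1366/(5.98)² = 38.20 W/m².
The effective emission temperature is T_e = [S(1−α)/(4σ)]^¼ = 102.3 K.
Need (N+1)T_e⁴ ≥ T_s⁴, i.e. N+1 ≥ (125/102.3)⁴ = 2.230.
So N ≥ 1.230; the smallest integer is N = 2.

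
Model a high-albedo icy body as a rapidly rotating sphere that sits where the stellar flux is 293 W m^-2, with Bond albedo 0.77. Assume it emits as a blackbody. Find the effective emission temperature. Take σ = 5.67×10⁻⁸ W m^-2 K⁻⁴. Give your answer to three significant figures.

The planet absorbs (1−α)S over its disc πR² and re-emits over 4πR², so the mean absorbed flux is (1−0.77)·293.0/4 = 16.85 W m^-2.
Set σT⁴ = 16.85 → T = (16.85/σ)^(1/4) = 131.3 K.

131 K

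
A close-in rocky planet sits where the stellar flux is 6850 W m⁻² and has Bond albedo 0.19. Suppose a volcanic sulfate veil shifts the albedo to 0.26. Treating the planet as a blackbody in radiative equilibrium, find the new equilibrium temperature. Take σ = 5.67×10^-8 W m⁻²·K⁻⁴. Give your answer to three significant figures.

387 K

New equilibrium: T₂ = [(1−0.26)·6850/(4σ)]^(1/4) = 386.7 K.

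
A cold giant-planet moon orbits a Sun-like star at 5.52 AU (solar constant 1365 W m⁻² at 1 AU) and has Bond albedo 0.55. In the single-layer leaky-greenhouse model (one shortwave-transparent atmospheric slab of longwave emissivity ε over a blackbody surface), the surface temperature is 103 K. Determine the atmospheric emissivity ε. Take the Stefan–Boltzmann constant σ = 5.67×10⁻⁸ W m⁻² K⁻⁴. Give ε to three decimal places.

0.421

Irradiance scales as 1/d², so S = 1365 W m⁻² × (1/5.52)² = 44.80 W m⁻².
Effective temperature: T_e = [S(1−α)/(4σ)]^(1/4) = 97.10 K.
Inverting T_s⁴ = 2T_e⁴/(2−ε): (T_e/T_s)⁴ = 0.7897, so ε = 2(1 − 0.7897) = 0.4206.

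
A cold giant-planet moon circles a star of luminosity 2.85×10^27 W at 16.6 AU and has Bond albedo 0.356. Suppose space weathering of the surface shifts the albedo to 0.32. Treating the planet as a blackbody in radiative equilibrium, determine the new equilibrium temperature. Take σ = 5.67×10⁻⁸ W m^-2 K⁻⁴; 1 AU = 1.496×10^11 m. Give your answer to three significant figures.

102 kelvin

Orbital distance: d = 16.6 AU = 2.483×10^12 m.
Spreading L over a sphere of radius d: S = 2.85×10^27/(4π·2.48×10^12²) = 36.78 W m^-2.
T₂ = [S(1−α₂)/(4σ)]^(1/4) = [36.78·0.68/(4σ)]^(1/4) = 102.5 K.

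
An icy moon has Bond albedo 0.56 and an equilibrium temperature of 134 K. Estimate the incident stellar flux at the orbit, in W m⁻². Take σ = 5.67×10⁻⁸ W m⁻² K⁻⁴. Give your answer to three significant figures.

Invert the energy balance for S: S = 4σT⁴/(1−α).
σT⁴ = 5.67×10⁻⁸·(134)⁴ = 18.28 W m⁻².
S = 4·18.28/0.44 = 166.2 W m⁻².

166 W m⁻²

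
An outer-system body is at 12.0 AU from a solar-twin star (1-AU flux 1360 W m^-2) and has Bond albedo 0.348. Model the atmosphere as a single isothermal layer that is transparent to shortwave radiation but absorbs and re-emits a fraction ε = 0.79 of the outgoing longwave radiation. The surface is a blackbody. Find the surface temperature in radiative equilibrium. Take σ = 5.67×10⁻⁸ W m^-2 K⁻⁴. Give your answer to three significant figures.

Flux at the orbit: S = 1360/(12.0)² = 9.444 W m^-2.
The planet radiates to space at T_e = [S(1−α)/(4σ)]^(1/4) = 72.18 K.
Surface balance with a leaky layer gives σT_s⁴ = σT_e⁴·2/(2−ε), so T_s = T_e·[2/(2−0.79)]^(1/4) = 81.85 K.

81.8 K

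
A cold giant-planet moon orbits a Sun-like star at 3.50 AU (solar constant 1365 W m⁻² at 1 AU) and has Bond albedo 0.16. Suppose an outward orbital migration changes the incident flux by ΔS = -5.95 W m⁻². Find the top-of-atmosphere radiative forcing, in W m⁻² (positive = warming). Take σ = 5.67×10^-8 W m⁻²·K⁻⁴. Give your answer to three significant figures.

-1.25 W m⁻²

By the inverse-square law, S = 1365/3.50² = 111.4 W m⁻².
ΔF = Δ[S(1−α)]/4 = (1−0.16)·-5.95/4 = -1.250 W m⁻².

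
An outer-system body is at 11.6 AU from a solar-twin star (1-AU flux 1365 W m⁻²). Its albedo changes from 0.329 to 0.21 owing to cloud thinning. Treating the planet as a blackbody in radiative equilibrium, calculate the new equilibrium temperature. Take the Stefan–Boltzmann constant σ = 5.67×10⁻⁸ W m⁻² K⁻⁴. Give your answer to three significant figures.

77.1 kelvin

Flux at the orbit: S = 1365/(11.6)² = 10.14 W m⁻².
T₂ = [S(1−α₂)/(4σ)]^(1/4) = [10.14·0.79/(4σ)]^(1/4) = 77.10 K.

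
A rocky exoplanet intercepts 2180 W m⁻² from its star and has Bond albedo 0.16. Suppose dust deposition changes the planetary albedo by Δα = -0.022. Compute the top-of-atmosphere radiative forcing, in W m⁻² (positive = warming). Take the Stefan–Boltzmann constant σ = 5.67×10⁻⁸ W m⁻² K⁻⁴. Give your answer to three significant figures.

TOA radiative forcing: ΔF = −S·Δα/4 = −2180·(-0.022)/4 = 11.99 W m⁻².

12.0 W m⁻²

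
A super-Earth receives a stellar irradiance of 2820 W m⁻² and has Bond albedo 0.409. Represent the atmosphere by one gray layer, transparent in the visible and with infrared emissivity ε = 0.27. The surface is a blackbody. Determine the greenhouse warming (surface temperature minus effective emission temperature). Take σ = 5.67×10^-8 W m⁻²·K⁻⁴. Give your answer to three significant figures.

The planet radiates to space at T_e = [S(1−α)/(4σ)]^(1/4) = 292.8 K.
For a single slab of emissivity ε, T_s⁴ = 2T_e⁴/(2−ε); thus T_s = 292.8·(1.156)^(1/4) = 303.6 K.
Greenhouse warming: T_s − T_e = 10.81 K.

10.8 K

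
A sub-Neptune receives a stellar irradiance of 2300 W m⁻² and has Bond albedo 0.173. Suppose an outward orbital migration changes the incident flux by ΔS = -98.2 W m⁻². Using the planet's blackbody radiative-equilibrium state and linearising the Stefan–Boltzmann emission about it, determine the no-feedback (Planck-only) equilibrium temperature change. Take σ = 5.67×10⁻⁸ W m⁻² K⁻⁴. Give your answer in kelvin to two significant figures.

Reference equilibrium: T_e = [S(1−α)/(4σ)]^(1/4) = 302.6 K.
TOA radiative forcing: ΔF = (1−α)ΔS/4 = 0.827·(-98.2)/4 = -20.30 W m⁻².
Linearising σT⁴ gives d(σT⁴)/dT = 4σT_e³ = 6.285 W m⁻² per K.
Hence the no-feedback warming is ΔF/(4σT_e³) = -3.23 K.

-3.2 K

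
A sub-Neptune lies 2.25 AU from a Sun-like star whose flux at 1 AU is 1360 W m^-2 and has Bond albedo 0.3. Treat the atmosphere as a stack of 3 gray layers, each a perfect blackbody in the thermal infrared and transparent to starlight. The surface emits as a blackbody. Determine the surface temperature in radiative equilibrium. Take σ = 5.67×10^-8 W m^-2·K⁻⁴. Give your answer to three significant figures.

By the inverse-square law, S = 1360/2.25² = 268.6 W m^-2.
Top-of-atmosphere balance: σT_e⁴ = S(1−α)/4 = 47.01 W m^-2 → T_e = 169.7 K.
For an N-layer opaque stack, T_s⁴ = (N+1)T_e⁴, hence T_s = (4)^(1/4)×169.7 K = 240.0 K.

240 K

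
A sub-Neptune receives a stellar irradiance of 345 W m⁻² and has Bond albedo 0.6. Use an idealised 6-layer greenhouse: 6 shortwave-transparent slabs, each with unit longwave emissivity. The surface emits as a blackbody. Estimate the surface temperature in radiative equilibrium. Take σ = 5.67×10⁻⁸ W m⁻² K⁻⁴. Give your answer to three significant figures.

The effective emission temperature is T_e = [S(1−α)/(4σ)]^¼ = 157.1 K.
Layer-by-layer balance gives σT_s⁴ = (N+1)σT_e⁴, so T_s = 7^¼·157.1 = 255.5 K.

255 kelvin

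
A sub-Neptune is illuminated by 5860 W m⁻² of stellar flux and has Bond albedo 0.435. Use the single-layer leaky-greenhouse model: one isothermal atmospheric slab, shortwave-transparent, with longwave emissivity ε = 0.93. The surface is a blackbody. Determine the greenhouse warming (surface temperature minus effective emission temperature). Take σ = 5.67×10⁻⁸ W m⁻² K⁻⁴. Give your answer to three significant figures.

At the top of the atmosphere, σT_e⁴ = S(1−α)/4 = 827.7 W m⁻², giving T_e = 347.6 K.
For a single slab of emissivity ε, T_s⁴ = 2T_e⁴/(2−ε); thus T_s = 347.6·(1.869)^(1/4) = 406.4 K.
Greenhouse warming: T_s − T_e = 58.83 K.

58.8 K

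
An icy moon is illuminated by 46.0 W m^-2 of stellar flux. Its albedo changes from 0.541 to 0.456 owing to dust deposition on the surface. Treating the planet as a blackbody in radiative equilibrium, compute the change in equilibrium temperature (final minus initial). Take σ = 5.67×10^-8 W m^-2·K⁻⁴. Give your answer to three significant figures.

4.26 K

Before: T₁ = [46.00·0.459/(4σ)]^(1/4) = 98.23 K.
Final:   T₂ = [S(1−0.456)/(4σ)]^(1/4) = 102.5 K.
ΔT = T₂ − T₁ = 4.262 K.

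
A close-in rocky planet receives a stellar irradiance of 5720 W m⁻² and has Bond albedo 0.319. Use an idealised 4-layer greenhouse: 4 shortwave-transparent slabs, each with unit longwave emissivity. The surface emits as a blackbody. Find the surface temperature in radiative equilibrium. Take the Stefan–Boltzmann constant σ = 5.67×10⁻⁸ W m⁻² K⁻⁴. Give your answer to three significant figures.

541 K

The effective emission temperature is T_e = [S(1−α)/(4σ)]^¼ = 362.0 K.
With N = 4 opaque layers, T_s = (N+1)^(1/4)·T_e = 5^(1/4)·362.0 = 541.3 K.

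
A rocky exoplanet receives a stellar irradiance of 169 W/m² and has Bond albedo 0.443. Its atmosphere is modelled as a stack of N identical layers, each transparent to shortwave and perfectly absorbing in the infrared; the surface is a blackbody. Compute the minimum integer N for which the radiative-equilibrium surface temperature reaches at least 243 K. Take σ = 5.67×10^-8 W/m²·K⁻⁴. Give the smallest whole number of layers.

The effective emission temperature is T_e = [S(1−α)/(4σ)]^¼ = 142.7 K.
Need (N+1)T_e⁴ ≥ T_s⁴, i.e. N+1 ≥ (243/142.7)⁴ = 8.401.
So N ≥ 7.401; the smallest integer is N = 8.

8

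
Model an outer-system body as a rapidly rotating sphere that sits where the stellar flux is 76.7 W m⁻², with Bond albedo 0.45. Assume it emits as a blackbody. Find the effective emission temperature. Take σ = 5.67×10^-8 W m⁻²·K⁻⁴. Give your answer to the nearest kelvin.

Averaging over the sphere, the absorbed flux is S(1−α)/4 = 10.55 W m⁻².
In equilibrium σT⁴ equals this, so T = 116.8 K.

117 K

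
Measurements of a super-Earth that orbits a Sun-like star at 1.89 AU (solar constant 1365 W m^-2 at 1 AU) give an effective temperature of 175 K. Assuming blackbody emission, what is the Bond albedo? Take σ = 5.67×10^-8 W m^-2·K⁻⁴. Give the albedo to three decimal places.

0.443

Irradiance scales as 1/d², so S = 1365 W m^-2 × (1/1.89)² = 382.1 W m^-2.
Energy balance: S(1−α)/4 = σT⁴, so 1−α = 4σT⁴/S.
4σT⁴ = 4·5.67×10⁻⁸·(175)⁴ = 212.7 W m^-2.
1−α = 212.7/382.1 = 0.5567, so α = 0.4433.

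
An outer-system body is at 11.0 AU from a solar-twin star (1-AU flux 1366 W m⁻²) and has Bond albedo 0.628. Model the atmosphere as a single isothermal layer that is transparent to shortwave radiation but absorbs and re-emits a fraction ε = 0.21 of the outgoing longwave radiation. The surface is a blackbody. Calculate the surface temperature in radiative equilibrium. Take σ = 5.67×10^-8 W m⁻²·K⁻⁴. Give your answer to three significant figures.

By the inverse-square law, S = 1366/11.0² = 11.29 W m⁻².
Effective emission temperature (TOA balance): σT_e⁴ = S(1−α)/4 = 1.050 W m⁻² → T_e = 65.60 K.
Surface balance with a leaky layer gives σT_s⁴ = σT_e⁴·2/(2−ε), so T_s = T_e·[2/(2−0.21)]^(1/4) = 67.44 K.

67.4 K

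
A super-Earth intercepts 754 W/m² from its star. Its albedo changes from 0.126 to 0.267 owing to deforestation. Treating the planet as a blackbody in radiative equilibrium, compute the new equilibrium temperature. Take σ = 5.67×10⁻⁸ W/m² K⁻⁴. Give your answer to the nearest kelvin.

T₂ = [S(1−α₂)/(4σ)]^(1/4) = [754.0·0.733/(4σ)]^(1/4) = 222.2 K.

222 kelvin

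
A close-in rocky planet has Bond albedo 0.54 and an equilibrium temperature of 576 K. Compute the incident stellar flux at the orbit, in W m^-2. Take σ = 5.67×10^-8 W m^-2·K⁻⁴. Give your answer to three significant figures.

Invert the energy balance for S: S = 4σT⁴/(1−α).
The emitted flux is σT⁴ = 6241 W m^-2.
S = 4·6241/0.46 = 54270 W m^-2.

54300 W m^-2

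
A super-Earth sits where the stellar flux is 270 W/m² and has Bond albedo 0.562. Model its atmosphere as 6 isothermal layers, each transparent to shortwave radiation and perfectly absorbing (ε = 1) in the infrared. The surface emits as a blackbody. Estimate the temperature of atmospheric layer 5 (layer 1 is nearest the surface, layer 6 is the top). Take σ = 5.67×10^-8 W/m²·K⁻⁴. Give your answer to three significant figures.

180 K

OLR = S(1−α)/4 = 29.56 W/m²; the top layer radiates at T_e = 151.1 K.
The net upward flux σT_e⁴ is constant between every pair of levels, so T_k⁴ = (N+1−k)T_e⁴.
With k = 5: T_5 = (6+1−5)^¼·151.1 K = 179.7 K.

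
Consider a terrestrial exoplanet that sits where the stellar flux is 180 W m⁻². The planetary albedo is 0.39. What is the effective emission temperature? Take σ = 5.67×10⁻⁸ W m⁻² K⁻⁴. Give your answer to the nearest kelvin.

Absorbed flux (global mean): S(1−α)/4 = 180.0·0.61/4 = 27.45 W m⁻².
Balancing against σT⁴: T = (27.45/5.67×10⁻⁸)^(1/4) = 148.3 K.

148 K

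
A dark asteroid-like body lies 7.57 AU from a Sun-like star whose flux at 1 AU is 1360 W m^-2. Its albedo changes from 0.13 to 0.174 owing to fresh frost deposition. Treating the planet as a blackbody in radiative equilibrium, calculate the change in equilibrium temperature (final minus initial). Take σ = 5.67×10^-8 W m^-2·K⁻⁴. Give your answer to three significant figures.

-1.26 K

By the inverse-square law, S = 1360/7.57² = 23.73 W m^-2.
Initial: T₁ = [S(1−0.13)/(4σ)]^(1/4) = 97.68 K.
With α = 0.174, T₂ = 96.42 K.
ΔT = T₂ − T₁ = -1.259 K.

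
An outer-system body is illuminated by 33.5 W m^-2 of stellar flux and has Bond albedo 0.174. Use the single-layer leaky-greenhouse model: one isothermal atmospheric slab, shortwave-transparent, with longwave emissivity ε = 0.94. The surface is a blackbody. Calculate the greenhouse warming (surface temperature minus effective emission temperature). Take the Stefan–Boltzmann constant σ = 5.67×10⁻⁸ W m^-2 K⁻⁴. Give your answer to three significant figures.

The planet radiates to space at T_e = [S(1−α)/(4σ)]^(1/4) = 105.1 K.
For a single slab of emissivity ε, T_s⁴ = 2T_e⁴/(2−ε); thus T_s = 105.1·(1.887)^(1/4) = 123.2 K.
The atmosphere warms the surface by 18.08 K.

18.1 kelvin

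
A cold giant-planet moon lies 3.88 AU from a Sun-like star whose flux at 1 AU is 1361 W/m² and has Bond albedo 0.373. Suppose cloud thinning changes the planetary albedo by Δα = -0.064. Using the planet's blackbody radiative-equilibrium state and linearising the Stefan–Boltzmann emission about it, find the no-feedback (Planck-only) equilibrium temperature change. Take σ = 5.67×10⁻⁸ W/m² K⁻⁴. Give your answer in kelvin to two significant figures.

3.2 K

Flux at the orbit: S = 1361/(3.88)² = 90.41 W/m².
Unperturbed T_e = [90.41·(1−0.373)/(4σ)]^¼ = 125.7 K.
TOA radiative forcing: ΔF = −S·Δα/4 = −90.41·(-0.064)/4 = 1.446 W/m².
The Planck feedback parameter is 4σT_e³ = 0.4508 W/m²/K.
So ΔT₀ = 1.446/0.4508 = 3.21 K.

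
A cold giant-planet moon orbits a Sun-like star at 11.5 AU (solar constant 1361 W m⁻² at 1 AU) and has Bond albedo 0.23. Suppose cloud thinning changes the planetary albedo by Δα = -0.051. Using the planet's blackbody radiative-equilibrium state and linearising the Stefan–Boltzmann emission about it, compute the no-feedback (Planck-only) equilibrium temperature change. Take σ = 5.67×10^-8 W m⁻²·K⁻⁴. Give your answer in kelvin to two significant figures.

1.3 K

Flux at the orbit: S = 1361/(11.5)² = 10.29 W m⁻².
Reference equilibrium: T_e = [S(1−α)/(4σ)]^(1/4) = 76.88 K.
ΔF = −(S/4)Δα = −(10.29/4)×(-0.051) = 0.1312 W m⁻².
The Planck feedback parameter is 4σT_e³ = 0.1031 W m⁻²/K.
ΔT₀ = ΔF/λ_P = 0.1312/0.1031 = 1.27 K.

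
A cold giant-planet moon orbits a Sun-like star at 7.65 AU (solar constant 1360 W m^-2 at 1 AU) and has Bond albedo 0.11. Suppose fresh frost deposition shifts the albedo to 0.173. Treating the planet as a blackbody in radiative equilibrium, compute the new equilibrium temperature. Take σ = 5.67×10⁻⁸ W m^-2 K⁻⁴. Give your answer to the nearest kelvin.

By the inverse-square law, S = 1360/7.65² = 23.24 W m^-2.
T₂ = [S(1−α₂)/(4σ)]^(1/4) = [23.24·0.827/(4σ)]^(1/4) = 95.94 K.

96 K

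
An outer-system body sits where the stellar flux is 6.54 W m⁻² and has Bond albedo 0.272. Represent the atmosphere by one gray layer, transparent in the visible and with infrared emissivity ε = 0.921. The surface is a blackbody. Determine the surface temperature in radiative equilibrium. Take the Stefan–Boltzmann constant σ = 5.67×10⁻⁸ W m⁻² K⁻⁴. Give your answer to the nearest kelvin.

79 kelvin

Effective emission temperature (TOA balance): σT_e⁴ = S(1−α)/4 = 1.190 W m⁻² → T_e = 67.69 K.
For a single slab of emissivity ε, T_s⁴ = 2T_e⁴/(2−ε); thus T_s = 67.69·(1.854)^(1/4) = 78.98 K.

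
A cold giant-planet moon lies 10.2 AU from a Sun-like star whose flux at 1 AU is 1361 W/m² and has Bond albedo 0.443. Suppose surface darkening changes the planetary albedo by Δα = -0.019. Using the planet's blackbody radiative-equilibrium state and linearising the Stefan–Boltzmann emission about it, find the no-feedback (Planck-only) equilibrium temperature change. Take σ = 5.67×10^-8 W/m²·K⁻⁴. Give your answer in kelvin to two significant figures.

0.64 K

By the inverse-square law, S = 1361/10.2² = 13.08 W/m².
Unperturbed T_e = [13.08·(1−0.443)/(4σ)]^¼ = 75.29 K.
The change in absorbed flux is Δ[S(1−α)/4] = −SΔα/4 = 0.06214 W/m².
Planck response: λ_P = 4σT_e³ = 4·5.67×10⁻⁸·(75.29)³ = 0.09678 W/m²/K.
So ΔT₀ = 0.06214/0.09678 = 0.642 K.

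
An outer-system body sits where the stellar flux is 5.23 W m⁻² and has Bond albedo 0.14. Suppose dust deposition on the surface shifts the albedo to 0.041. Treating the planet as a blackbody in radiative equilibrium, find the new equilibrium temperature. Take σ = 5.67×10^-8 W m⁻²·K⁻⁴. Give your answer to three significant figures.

With the new albedo, S(1−α₂)/4 = 1.254 W m⁻², so T₂ = 68.58 K.

68.6 kelvin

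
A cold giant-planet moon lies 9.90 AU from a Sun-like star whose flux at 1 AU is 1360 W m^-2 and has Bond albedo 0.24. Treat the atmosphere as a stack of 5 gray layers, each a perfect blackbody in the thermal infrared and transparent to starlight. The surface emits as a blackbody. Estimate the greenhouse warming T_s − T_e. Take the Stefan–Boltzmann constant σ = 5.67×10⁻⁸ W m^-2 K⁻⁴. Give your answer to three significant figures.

Irradiance scales as 1/d², so S = 1360 W m^-2 × (1/9.90)² = 13.88 W m^-2.
Top-of-atmosphere balance: σT_e⁴ = S(1−α)/4 = 2.636 W m^-2 → T_e = 82.58 K.
Surface: T_s = (6)^¼·T_e = 129.2 K.
So the greenhouse effect raises the surface by 129.2 − 82.58 = 46.66 K.

46.7 kelvin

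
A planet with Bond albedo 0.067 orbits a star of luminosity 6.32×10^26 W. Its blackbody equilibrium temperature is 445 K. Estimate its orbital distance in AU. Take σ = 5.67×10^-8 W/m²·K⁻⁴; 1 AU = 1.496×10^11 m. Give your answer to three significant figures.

The flux needed for this T is 4σT⁴/(1−0.067) = 9532 W/m².
S = L/(4πd²) → d = √(L/4πS) = √(6.32×10^26/(4π·9532)) = 7.264×10^10 m = 0.4855 AU.

0.486 AU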